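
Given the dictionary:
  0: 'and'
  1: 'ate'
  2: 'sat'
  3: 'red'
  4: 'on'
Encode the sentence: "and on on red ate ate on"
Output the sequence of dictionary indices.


Look up each word in the dictionary:
  'and' -> 0
  'on' -> 4
  'on' -> 4
  'red' -> 3
  'ate' -> 1
  'ate' -> 1
  'on' -> 4

Encoded: [0, 4, 4, 3, 1, 1, 4]


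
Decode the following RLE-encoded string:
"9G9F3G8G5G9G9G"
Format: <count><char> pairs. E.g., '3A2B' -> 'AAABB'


Expanding each <count><char> pair:
  9G -> 'GGGGGGGGG'
  9F -> 'FFFFFFFFF'
  3G -> 'GGG'
  8G -> 'GGGGGGGG'
  5G -> 'GGGGG'
  9G -> 'GGGGGGGGG'
  9G -> 'GGGGGGGGG'

Decoded = GGGGGGGGGFFFFFFFFFGGGGGGGGGGGGGGGGGGGGGGGGGGGGGGGGGG


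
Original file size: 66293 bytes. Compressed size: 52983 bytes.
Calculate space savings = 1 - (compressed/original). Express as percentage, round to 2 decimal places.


ratio = compressed/original = 52983/66293 = 0.799225
savings = 1 - ratio = 1 - 0.799225 = 0.200775
as a percentage: 0.200775 * 100 = 20.08%

Space savings = 1 - 52983/66293 = 20.08%


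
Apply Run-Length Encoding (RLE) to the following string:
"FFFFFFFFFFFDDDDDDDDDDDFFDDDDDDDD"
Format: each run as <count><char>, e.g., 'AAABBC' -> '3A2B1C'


Scanning runs left to right:
  i=0: run of 'F' x 11 -> '11F'
  i=11: run of 'D' x 11 -> '11D'
  i=22: run of 'F' x 2 -> '2F'
  i=24: run of 'D' x 8 -> '8D'

RLE = 11F11D2F8D


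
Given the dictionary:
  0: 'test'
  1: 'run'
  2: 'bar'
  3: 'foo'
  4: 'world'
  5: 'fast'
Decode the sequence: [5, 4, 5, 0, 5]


Look up each index in the dictionary:
  5 -> 'fast'
  4 -> 'world'
  5 -> 'fast'
  0 -> 'test'
  5 -> 'fast'

Decoded: "fast world fast test fast"


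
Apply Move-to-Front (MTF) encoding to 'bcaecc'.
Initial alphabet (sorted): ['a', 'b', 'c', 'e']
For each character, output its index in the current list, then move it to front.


MTF encoding:
'b': index 1 in ['a', 'b', 'c', 'e'] -> ['b', 'a', 'c', 'e']
'c': index 2 in ['b', 'a', 'c', 'e'] -> ['c', 'b', 'a', 'e']
'a': index 2 in ['c', 'b', 'a', 'e'] -> ['a', 'c', 'b', 'e']
'e': index 3 in ['a', 'c', 'b', 'e'] -> ['e', 'a', 'c', 'b']
'c': index 2 in ['e', 'a', 'c', 'b'] -> ['c', 'e', 'a', 'b']
'c': index 0 in ['c', 'e', 'a', 'b'] -> ['c', 'e', 'a', 'b']


Output: [1, 2, 2, 3, 2, 0]


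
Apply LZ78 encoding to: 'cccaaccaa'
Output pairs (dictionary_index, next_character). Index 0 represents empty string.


LZ78 encoding steps:
Dictionary: {0: ''}
Step 1: w='' (idx 0), next='c' -> output (0, 'c'), add 'c' as idx 1
Step 2: w='c' (idx 1), next='c' -> output (1, 'c'), add 'cc' as idx 2
Step 3: w='' (idx 0), next='a' -> output (0, 'a'), add 'a' as idx 3
Step 4: w='a' (idx 3), next='c' -> output (3, 'c'), add 'ac' as idx 4
Step 5: w='c' (idx 1), next='a' -> output (1, 'a'), add 'ca' as idx 5
Step 6: w='a' (idx 3), end of input -> output (3, '')


Encoded: [(0, 'c'), (1, 'c'), (0, 'a'), (3, 'c'), (1, 'a'), (3, '')]


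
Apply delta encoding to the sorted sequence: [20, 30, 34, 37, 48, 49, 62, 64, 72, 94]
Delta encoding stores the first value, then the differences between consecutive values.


First value: 20
Deltas:
  30 - 20 = 10
  34 - 30 = 4
  37 - 34 = 3
  48 - 37 = 11
  49 - 48 = 1
  62 - 49 = 13
  64 - 62 = 2
  72 - 64 = 8
  94 - 72 = 22


Delta encoded: [20, 10, 4, 3, 11, 1, 13, 2, 8, 22]


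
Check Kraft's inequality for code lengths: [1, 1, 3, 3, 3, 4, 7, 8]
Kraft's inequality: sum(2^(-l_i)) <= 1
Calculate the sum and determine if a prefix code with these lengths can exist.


Sum = 2^(-1) + 2^(-1) + 2^(-3) + 2^(-3) + 2^(-3) + 2^(-4) + 2^(-7) + 2^(-8)
    = 0.5 + 0.5 + 0.125 + 0.125 + 0.125 + 0.0625 + 0.0078125 + 0.00390625
    = 371/256 = 1.44921875
Since 1.44921875 > 1, Kraft's inequality is NOT satisfied.
A prefix code with these lengths CANNOT exist.

Kraft sum = 1.44921875. Not satisfied.


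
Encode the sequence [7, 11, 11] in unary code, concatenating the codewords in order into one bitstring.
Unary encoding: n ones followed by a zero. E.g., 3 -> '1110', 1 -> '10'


Encode each number as n ones followed by a terminating 0:
  7 -> 11111110 (8 bits)
  11 -> 111111111110 (12 bits)
  11 -> 111111111110 (12 bits)
Total length = 8 + 12 + 12 = 32 bits.

Unary([7, 11, 11]) = 11111110111111111110111111111110 (32 bits)


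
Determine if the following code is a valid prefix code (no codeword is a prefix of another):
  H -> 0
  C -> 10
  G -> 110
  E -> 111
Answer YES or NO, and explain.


Checking each pair (does one codeword prefix another?):
  H='0' vs C='10': no prefix
  H='0' vs G='110': no prefix
  H='0' vs E='111': no prefix
  C='10' vs H='0': no prefix
  C='10' vs G='110': no prefix
  C='10' vs E='111': no prefix
  G='110' vs H='0': no prefix
  G='110' vs C='10': no prefix
  G='110' vs E='111': no prefix
  E='111' vs H='0': no prefix
  E='111' vs C='10': no prefix
  E='111' vs G='110': no prefix
No violation found over all pairs.

YES -- this is a valid prefix code. No codeword is a prefix of any other codeword.


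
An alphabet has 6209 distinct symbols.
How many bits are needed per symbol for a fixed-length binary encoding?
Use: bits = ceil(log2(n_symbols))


log2(6209) = 12.6001
Bracket: 2^12 = 4096 < 6209 <= 2^13 = 8192
So ceil(log2(6209)) = 13

bits = ceil(log2(6209)) = ceil(12.6001) = 13 bits


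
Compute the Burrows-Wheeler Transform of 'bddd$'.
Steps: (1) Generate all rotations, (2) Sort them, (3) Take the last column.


Rotations (sorted):
  0: $bddd -> last char: d
  1: bddd$ -> last char: $
  2: d$bdd -> last char: d
  3: dd$bd -> last char: d
  4: ddd$b -> last char: b


BWT = d$ddb


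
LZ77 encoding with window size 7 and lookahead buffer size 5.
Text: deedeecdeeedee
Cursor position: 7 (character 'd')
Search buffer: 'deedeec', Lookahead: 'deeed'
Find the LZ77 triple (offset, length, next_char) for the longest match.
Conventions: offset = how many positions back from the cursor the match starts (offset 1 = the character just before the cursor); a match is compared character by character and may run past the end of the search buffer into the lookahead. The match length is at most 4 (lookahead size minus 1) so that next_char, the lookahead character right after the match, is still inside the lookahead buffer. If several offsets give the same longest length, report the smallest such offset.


Try each offset into the search buffer:
  offset=1 (pos 6, char 'c'): match length 0
  offset=2 (pos 5, char 'e'): match length 0
  offset=3 (pos 4, char 'e'): match length 0
  offset=4 (pos 3, char 'd'): match length 3
  offset=5 (pos 2, char 'e'): match length 0
  offset=6 (pos 1, char 'e'): match length 0
  offset=7 (pos 0, char 'd'): match length 3
Longest match has length 3, found at offsets 4, 7; take the smallest, offset 4.
next_char = character at position 7 + 3 = 10 -> 'e'

Best match: offset=4, length=3 (matching 'dee' starting at position 3)
LZ77 triple: (4, 3, 'e')


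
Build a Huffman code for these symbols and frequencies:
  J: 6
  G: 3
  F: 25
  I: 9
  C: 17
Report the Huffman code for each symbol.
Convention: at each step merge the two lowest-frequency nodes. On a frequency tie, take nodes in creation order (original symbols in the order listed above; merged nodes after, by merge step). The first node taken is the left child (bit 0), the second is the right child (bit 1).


Huffman tree construction:
Step 1: Merge G(3) + J(6) = 9
Step 2: Merge I(9) + (G+J)(9) = 18
Step 3: Merge C(17) + (I+(G+J))(18) = 35
Step 4: Merge F(25) + (C+(I+(G+J)))(35) = 60
Read each symbol's code off the tree from the root (left child = 0, right child = 1).

Codes:
  J: 1111 (length 4)
  G: 1110 (length 4)
  F: 0 (length 1)
  I: 110 (length 3)
  C: 10 (length 2)
Average code length: 122/60 = 2.0333 bits/symbol


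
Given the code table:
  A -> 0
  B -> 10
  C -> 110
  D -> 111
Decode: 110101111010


Decoding:
110 -> C
10 -> B
111 -> D
10 -> B
10 -> B


Result: CBDBB


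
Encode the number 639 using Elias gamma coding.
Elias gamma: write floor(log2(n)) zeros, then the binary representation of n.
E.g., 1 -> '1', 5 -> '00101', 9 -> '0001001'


num_bits = floor(log2(639)) + 1 = 10
leading_zeros = num_bits - 1 = 9
binary(639) = 1001111111

Elias gamma(639) = '000000000' + '1001111111' = 0000000001001111111 (19 bits)


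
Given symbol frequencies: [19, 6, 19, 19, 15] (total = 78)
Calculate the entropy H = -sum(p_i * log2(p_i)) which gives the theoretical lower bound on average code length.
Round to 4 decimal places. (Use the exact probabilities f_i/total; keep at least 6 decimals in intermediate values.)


Per-symbol terms -p_i * log2(p_i) with p_i = f_i/78:
  p = 19/78 = 0.243590: log2(p) = -2.037475, -p*log2(p) = 0.496308
  p = 6/78 = 0.076923: log2(p) = -3.700440, -p*log2(p) = 0.284649
  p = 19/78 = 0.243590: log2(p) = -2.037475, -p*log2(p) = 0.496308
  p = 19/78 = 0.243590: log2(p) = -2.037475, -p*log2(p) = 0.496308
  p = 15/78 = 0.192308: log2(p) = -2.378512, -p*log2(p) = 0.457406
H = 0.496308 + 0.284649 + 0.496308 + 0.496308 + 0.457406 = 2.230979

H = 2.231 bits/symbol


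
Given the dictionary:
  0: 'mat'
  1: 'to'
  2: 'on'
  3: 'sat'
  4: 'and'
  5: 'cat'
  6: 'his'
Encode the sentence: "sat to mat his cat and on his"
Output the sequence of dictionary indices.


Look up each word in the dictionary:
  'sat' -> 3
  'to' -> 1
  'mat' -> 0
  'his' -> 6
  'cat' -> 5
  'and' -> 4
  'on' -> 2
  'his' -> 6

Encoded: [3, 1, 0, 6, 5, 4, 2, 6]


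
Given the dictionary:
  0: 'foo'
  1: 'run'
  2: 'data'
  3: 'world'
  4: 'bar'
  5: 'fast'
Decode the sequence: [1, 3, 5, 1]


Look up each index in the dictionary:
  1 -> 'run'
  3 -> 'world'
  5 -> 'fast'
  1 -> 'run'

Decoded: "run world fast run"


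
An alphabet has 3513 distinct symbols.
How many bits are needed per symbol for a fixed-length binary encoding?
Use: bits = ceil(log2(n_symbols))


log2(3513) = 11.7785
Bracket: 2^11 = 2048 < 3513 <= 2^12 = 4096
So ceil(log2(3513)) = 12

bits = ceil(log2(3513)) = ceil(11.7785) = 12 bits


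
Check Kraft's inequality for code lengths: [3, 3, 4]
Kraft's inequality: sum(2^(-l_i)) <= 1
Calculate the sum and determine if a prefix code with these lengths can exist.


Sum = 2^(-3) + 2^(-3) + 2^(-4)
    = 0.125 + 0.125 + 0.0625
    = 5/16 = 0.3125
Since 0.3125 <= 1, Kraft's inequality IS satisfied.
A prefix code with these lengths CAN exist.

Kraft sum = 0.3125. Satisfied.


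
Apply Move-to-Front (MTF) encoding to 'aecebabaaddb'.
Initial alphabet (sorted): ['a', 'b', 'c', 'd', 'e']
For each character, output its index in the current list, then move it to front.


MTF encoding:
'a': index 0 in ['a', 'b', 'c', 'd', 'e'] -> ['a', 'b', 'c', 'd', 'e']
'e': index 4 in ['a', 'b', 'c', 'd', 'e'] -> ['e', 'a', 'b', 'c', 'd']
'c': index 3 in ['e', 'a', 'b', 'c', 'd'] -> ['c', 'e', 'a', 'b', 'd']
'e': index 1 in ['c', 'e', 'a', 'b', 'd'] -> ['e', 'c', 'a', 'b', 'd']
'b': index 3 in ['e', 'c', 'a', 'b', 'd'] -> ['b', 'e', 'c', 'a', 'd']
'a': index 3 in ['b', 'e', 'c', 'a', 'd'] -> ['a', 'b', 'e', 'c', 'd']
'b': index 1 in ['a', 'b', 'e', 'c', 'd'] -> ['b', 'a', 'e', 'c', 'd']
'a': index 1 in ['b', 'a', 'e', 'c', 'd'] -> ['a', 'b', 'e', 'c', 'd']
'a': index 0 in ['a', 'b', 'e', 'c', 'd'] -> ['a', 'b', 'e', 'c', 'd']
'd': index 4 in ['a', 'b', 'e', 'c', 'd'] -> ['d', 'a', 'b', 'e', 'c']
'd': index 0 in ['d', 'a', 'b', 'e', 'c'] -> ['d', 'a', 'b', 'e', 'c']
'b': index 2 in ['d', 'a', 'b', 'e', 'c'] -> ['b', 'd', 'a', 'e', 'c']


Output: [0, 4, 3, 1, 3, 3, 1, 1, 0, 4, 0, 2]


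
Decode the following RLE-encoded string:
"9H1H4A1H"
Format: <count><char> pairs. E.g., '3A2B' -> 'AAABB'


Expanding each <count><char> pair:
  9H -> 'HHHHHHHHH'
  1H -> 'H'
  4A -> 'AAAA'
  1H -> 'H'

Decoded = HHHHHHHHHHAAAAH


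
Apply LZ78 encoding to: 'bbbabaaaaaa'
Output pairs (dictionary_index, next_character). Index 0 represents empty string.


LZ78 encoding steps:
Dictionary: {0: ''}
Step 1: w='' (idx 0), next='b' -> output (0, 'b'), add 'b' as idx 1
Step 2: w='b' (idx 1), next='b' -> output (1, 'b'), add 'bb' as idx 2
Step 3: w='' (idx 0), next='a' -> output (0, 'a'), add 'a' as idx 3
Step 4: w='b' (idx 1), next='a' -> output (1, 'a'), add 'ba' as idx 4
Step 5: w='a' (idx 3), next='a' -> output (3, 'a'), add 'aa' as idx 5
Step 6: w='aa' (idx 5), next='a' -> output (5, 'a'), add 'aaa' as idx 6


Encoded: [(0, 'b'), (1, 'b'), (0, 'a'), (1, 'a'), (3, 'a'), (5, 'a')]


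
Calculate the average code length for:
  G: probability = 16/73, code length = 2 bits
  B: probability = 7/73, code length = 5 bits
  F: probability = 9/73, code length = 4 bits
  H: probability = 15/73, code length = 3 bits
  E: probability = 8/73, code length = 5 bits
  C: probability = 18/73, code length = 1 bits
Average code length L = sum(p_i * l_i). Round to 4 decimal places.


Weighted contributions p_i * l_i:
  G: (16/73) * 2 = 32/73
  B: (7/73) * 5 = 35/73
  F: (9/73) * 4 = 36/73
  H: (15/73) * 3 = 45/73
  E: (8/73) * 5 = 40/73
  C: (18/73) * 1 = 18/73
Sum = (32 + 35 + 36 + 45 + 40 + 18)/73 = 206/73

L = 206/73 = 2.8219 bits/symbol


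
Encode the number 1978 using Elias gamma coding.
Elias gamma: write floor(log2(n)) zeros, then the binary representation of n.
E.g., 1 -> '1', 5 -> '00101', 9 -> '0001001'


num_bits = floor(log2(1978)) + 1 = 11
leading_zeros = num_bits - 1 = 10
binary(1978) = 11110111010

Elias gamma(1978) = '0000000000' + '11110111010' = 000000000011110111010 (21 bits)


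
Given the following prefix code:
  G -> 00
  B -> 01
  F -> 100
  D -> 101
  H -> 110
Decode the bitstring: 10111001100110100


Decoding step by step:
Bits 101 -> D
Bits 110 -> H
Bits 01 -> B
Bits 100 -> F
Bits 110 -> H
Bits 100 -> F


Decoded message: DHBFHF


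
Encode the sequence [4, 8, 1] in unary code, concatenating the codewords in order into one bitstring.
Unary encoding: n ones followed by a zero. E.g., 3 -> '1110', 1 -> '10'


Encode each number as n ones followed by a terminating 0:
  4 -> 11110 (5 bits)
  8 -> 111111110 (9 bits)
  1 -> 10 (2 bits)
Total length = 5 + 9 + 2 = 16 bits.

Unary([4, 8, 1]) = 1111011111111010 (16 bits)


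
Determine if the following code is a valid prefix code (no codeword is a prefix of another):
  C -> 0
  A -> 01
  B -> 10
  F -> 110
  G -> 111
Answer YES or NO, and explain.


Checking each pair (does one codeword prefix another?):
  C='0' vs A='01': prefix -- VIOLATION

NO -- this is NOT a valid prefix code. C (0) is a prefix of A (01).


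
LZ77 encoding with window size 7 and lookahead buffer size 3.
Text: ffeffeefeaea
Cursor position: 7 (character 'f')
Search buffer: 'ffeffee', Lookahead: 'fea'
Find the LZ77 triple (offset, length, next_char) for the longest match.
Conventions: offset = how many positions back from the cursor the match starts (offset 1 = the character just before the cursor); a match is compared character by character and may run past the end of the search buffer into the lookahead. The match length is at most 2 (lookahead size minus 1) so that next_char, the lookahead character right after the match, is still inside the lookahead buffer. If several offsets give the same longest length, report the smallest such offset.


Try each offset into the search buffer:
  offset=1 (pos 6, char 'e'): match length 0
  offset=2 (pos 5, char 'e'): match length 0
  offset=3 (pos 4, char 'f'): match length 2
  offset=4 (pos 3, char 'f'): match length 1
  offset=5 (pos 2, char 'e'): match length 0
  offset=6 (pos 1, char 'f'): match length 2
  offset=7 (pos 0, char 'f'): match length 1
Longest match has length 2, found at offsets 3, 6; take the smallest, offset 3.
next_char = character at position 7 + 2 = 9 -> 'a'

Best match: offset=3, length=2 (matching 'fe' starting at position 4)
LZ77 triple: (3, 2, 'a')


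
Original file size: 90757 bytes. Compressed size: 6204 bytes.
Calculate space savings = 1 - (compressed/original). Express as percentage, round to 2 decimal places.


ratio = compressed/original = 6204/90757 = 0.068358
savings = 1 - ratio = 1 - 0.068358 = 0.931642
as a percentage: 0.931642 * 100 = 93.16%

Space savings = 1 - 6204/90757 = 93.16%


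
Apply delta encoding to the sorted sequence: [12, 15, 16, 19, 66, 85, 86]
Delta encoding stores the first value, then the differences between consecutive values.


First value: 12
Deltas:
  15 - 12 = 3
  16 - 15 = 1
  19 - 16 = 3
  66 - 19 = 47
  85 - 66 = 19
  86 - 85 = 1


Delta encoded: [12, 3, 1, 3, 47, 19, 1]


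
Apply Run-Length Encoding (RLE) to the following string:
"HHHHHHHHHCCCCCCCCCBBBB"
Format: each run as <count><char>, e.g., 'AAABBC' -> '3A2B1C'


Scanning runs left to right:
  i=0: run of 'H' x 9 -> '9H'
  i=9: run of 'C' x 9 -> '9C'
  i=18: run of 'B' x 4 -> '4B'

RLE = 9H9C4B


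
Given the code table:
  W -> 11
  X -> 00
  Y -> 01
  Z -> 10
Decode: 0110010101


Decoding:
01 -> Y
10 -> Z
01 -> Y
01 -> Y
01 -> Y


Result: YZYYY


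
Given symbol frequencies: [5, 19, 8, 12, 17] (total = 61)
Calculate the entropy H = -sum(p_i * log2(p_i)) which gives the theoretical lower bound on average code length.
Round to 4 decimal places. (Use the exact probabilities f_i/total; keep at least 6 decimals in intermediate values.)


Per-symbol terms -p_i * log2(p_i) with p_i = f_i/61:
  p = 5/61 = 0.081967: log2(p) = -3.608809, -p*log2(p) = 0.295804
  p = 19/61 = 0.311475: log2(p) = -1.682810, -p*log2(p) = 0.524154
  p = 8/61 = 0.131148: log2(p) = -2.930737, -p*log2(p) = 0.384359
  p = 12/61 = 0.196721: log2(p) = -2.345775, -p*log2(p) = 0.461464
  p = 17/61 = 0.278689: log2(p) = -1.843274, -p*log2(p) = 0.513699
H = 0.295804 + 0.524154 + 0.384359 + 0.461464 + 0.513699 = 2.179480

H = 2.1795 bits/symbol


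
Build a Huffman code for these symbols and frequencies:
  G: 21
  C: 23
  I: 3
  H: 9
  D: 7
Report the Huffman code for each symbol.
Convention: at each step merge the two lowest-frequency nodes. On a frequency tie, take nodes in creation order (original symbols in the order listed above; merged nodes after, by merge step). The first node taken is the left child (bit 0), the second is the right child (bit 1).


Huffman tree construction:
Step 1: Merge I(3) + D(7) = 10
Step 2: Merge H(9) + (I+D)(10) = 19
Step 3: Merge (H+(I+D))(19) + G(21) = 40
Step 4: Merge C(23) + ((H+(I+D))+G)(40) = 63
Read each symbol's code off the tree from the root (left child = 0, right child = 1).

Codes:
  G: 11 (length 2)
  C: 0 (length 1)
  I: 1010 (length 4)
  H: 100 (length 3)
  D: 1011 (length 4)
Average code length: 132/63 = 2.0952 bits/symbol


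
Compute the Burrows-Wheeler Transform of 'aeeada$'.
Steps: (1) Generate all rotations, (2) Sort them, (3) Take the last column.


Rotations (sorted):
  0: $aeeada -> last char: a
  1: a$aeead -> last char: d
  2: ada$aee -> last char: e
  3: aeeada$ -> last char: $
  4: da$aeea -> last char: a
  5: eada$ae -> last char: e
  6: eeada$a -> last char: a


BWT = ade$aea


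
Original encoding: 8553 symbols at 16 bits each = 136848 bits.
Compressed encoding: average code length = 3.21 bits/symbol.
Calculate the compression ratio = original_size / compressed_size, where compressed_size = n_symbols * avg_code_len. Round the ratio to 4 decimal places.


original_size = n_symbols * orig_bits = 8553 * 16 = 136848 bits
compressed_size = n_symbols * avg_code_len = 8553 * 3.21 = 27455.13 bits
ratio = original_size / compressed_size = 136848 / 27455.13 = 4.9844

Compression ratio = 4.9844


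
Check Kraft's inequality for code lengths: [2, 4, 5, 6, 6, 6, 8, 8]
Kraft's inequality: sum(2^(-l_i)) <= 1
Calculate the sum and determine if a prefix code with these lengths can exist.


Sum = 2^(-2) + 2^(-4) + 2^(-5) + 2^(-6) + 2^(-6) + 2^(-6) + 2^(-8) + 2^(-8)
    = 0.25 + 0.0625 + 0.03125 + 0.015625 + 0.015625 + 0.015625 + 0.00390625 + 0.00390625
    = 102/256 = 0.3984375
Since 0.3984375 <= 1, Kraft's inequality IS satisfied.
A prefix code with these lengths CAN exist.

Kraft sum = 0.3984375. Satisfied.


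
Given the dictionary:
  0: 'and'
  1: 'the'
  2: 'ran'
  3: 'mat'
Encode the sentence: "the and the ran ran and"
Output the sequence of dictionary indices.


Look up each word in the dictionary:
  'the' -> 1
  'and' -> 0
  'the' -> 1
  'ran' -> 2
  'ran' -> 2
  'and' -> 0

Encoded: [1, 0, 1, 2, 2, 0]


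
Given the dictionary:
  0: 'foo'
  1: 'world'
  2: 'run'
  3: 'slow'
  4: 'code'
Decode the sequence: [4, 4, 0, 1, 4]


Look up each index in the dictionary:
  4 -> 'code'
  4 -> 'code'
  0 -> 'foo'
  1 -> 'world'
  4 -> 'code'

Decoded: "code code foo world code"


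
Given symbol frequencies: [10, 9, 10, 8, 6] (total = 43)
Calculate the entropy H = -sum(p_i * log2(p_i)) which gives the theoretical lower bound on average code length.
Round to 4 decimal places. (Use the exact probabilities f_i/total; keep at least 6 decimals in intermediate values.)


Per-symbol terms -p_i * log2(p_i) with p_i = f_i/43:
  p = 10/43 = 0.232558: log2(p) = -2.104337, -p*log2(p) = 0.489381
  p = 9/43 = 0.209302: log2(p) = -2.256340, -p*log2(p) = 0.472257
  p = 10/43 = 0.232558: log2(p) = -2.104337, -p*log2(p) = 0.489381
  p = 8/43 = 0.186047: log2(p) = -2.426265, -p*log2(p) = 0.451398
  p = 6/43 = 0.139535: log2(p) = -2.841302, -p*log2(p) = 0.396461
H = 0.489381 + 0.472257 + 0.489381 + 0.451398 + 0.396461 = 2.298878

H = 2.2989 bits/symbol


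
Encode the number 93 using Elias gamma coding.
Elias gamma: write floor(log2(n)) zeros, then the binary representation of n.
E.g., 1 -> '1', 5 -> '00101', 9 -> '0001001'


num_bits = floor(log2(93)) + 1 = 7
leading_zeros = num_bits - 1 = 6
binary(93) = 1011101

Elias gamma(93) = '000000' + '1011101' = 0000001011101 (13 bits)


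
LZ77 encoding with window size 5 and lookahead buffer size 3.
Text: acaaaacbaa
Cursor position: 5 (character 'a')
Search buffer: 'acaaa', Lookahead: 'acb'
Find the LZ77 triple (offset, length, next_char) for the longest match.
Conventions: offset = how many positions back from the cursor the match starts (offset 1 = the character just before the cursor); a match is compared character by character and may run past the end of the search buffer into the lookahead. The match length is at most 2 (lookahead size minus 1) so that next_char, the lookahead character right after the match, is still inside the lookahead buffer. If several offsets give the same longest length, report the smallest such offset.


Try each offset into the search buffer:
  offset=1 (pos 4, char 'a'): match length 1
  offset=2 (pos 3, char 'a'): match length 1
  offset=3 (pos 2, char 'a'): match length 1
  offset=4 (pos 1, char 'c'): match length 0
  offset=5 (pos 0, char 'a'): match length 2
Longest match has length 2 at offset 5.
next_char = character at position 5 + 2 = 7 -> 'b'

Best match: offset=5, length=2 (matching 'ac' starting at position 0)
LZ77 triple: (5, 2, 'b')


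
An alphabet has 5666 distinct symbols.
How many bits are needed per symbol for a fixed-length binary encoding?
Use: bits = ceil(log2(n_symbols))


log2(5666) = 12.4681
Bracket: 2^12 = 4096 < 5666 <= 2^13 = 8192
So ceil(log2(5666)) = 13

bits = ceil(log2(5666)) = ceil(12.4681) = 13 bits


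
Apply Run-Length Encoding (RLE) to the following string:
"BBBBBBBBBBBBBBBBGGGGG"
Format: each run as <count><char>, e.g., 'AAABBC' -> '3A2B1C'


Scanning runs left to right:
  i=0: run of 'B' x 16 -> '16B'
  i=16: run of 'G' x 5 -> '5G'

RLE = 16B5G


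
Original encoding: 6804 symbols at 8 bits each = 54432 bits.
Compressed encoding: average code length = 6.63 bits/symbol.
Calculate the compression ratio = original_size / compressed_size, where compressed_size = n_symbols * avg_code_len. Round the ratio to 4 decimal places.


original_size = n_symbols * orig_bits = 6804 * 8 = 54432 bits
compressed_size = n_symbols * avg_code_len = 6804 * 6.63 = 45110.52 bits
ratio = original_size / compressed_size = 54432 / 45110.52 = 1.2066

Compression ratio = 1.2066


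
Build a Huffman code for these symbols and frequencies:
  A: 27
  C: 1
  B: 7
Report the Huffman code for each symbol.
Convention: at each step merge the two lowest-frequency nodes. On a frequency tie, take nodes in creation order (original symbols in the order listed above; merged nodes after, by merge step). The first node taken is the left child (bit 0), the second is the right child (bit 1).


Huffman tree construction:
Step 1: Merge C(1) + B(7) = 8
Step 2: Merge (C+B)(8) + A(27) = 35
Read each symbol's code off the tree from the root (left child = 0, right child = 1).

Codes:
  A: 1 (length 1)
  C: 00 (length 2)
  B: 01 (length 2)
Average code length: 43/35 = 1.2286 bits/symbol


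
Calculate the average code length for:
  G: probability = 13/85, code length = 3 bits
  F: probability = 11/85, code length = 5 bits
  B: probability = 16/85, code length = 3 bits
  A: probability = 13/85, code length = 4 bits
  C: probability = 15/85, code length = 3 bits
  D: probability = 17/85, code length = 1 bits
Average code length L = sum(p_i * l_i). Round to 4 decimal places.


Weighted contributions p_i * l_i:
  G: (13/85) * 3 = 39/85
  F: (11/85) * 5 = 55/85
  B: (16/85) * 3 = 48/85
  A: (13/85) * 4 = 52/85
  C: (15/85) * 3 = 45/85
  D: (17/85) * 1 = 17/85
Sum = (39 + 55 + 48 + 52 + 45 + 17)/85 = 256/85

L = 256/85 = 3.0118 bits/symbol


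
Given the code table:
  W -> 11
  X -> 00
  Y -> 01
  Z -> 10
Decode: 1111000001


Decoding:
11 -> W
11 -> W
00 -> X
00 -> X
01 -> Y


Result: WWXXY


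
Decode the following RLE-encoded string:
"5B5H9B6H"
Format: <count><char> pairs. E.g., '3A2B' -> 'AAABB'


Expanding each <count><char> pair:
  5B -> 'BBBBB'
  5H -> 'HHHHH'
  9B -> 'BBBBBBBBB'
  6H -> 'HHHHHH'

Decoded = BBBBBHHHHHBBBBBBBBBHHHHHH


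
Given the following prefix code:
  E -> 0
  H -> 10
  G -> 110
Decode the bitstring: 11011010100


Decoding step by step:
Bits 110 -> G
Bits 110 -> G
Bits 10 -> H
Bits 10 -> H
Bits 0 -> E


Decoded message: GGHHE


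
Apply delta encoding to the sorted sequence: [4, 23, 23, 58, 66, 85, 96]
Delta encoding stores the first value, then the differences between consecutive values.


First value: 4
Deltas:
  23 - 4 = 19
  23 - 23 = 0
  58 - 23 = 35
  66 - 58 = 8
  85 - 66 = 19
  96 - 85 = 11


Delta encoded: [4, 19, 0, 35, 8, 19, 11]


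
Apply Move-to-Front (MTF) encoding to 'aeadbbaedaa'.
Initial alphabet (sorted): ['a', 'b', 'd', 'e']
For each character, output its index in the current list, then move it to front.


MTF encoding:
'a': index 0 in ['a', 'b', 'd', 'e'] -> ['a', 'b', 'd', 'e']
'e': index 3 in ['a', 'b', 'd', 'e'] -> ['e', 'a', 'b', 'd']
'a': index 1 in ['e', 'a', 'b', 'd'] -> ['a', 'e', 'b', 'd']
'd': index 3 in ['a', 'e', 'b', 'd'] -> ['d', 'a', 'e', 'b']
'b': index 3 in ['d', 'a', 'e', 'b'] -> ['b', 'd', 'a', 'e']
'b': index 0 in ['b', 'd', 'a', 'e'] -> ['b', 'd', 'a', 'e']
'a': index 2 in ['b', 'd', 'a', 'e'] -> ['a', 'b', 'd', 'e']
'e': index 3 in ['a', 'b', 'd', 'e'] -> ['e', 'a', 'b', 'd']
'd': index 3 in ['e', 'a', 'b', 'd'] -> ['d', 'e', 'a', 'b']
'a': index 2 in ['d', 'e', 'a', 'b'] -> ['a', 'd', 'e', 'b']
'a': index 0 in ['a', 'd', 'e', 'b'] -> ['a', 'd', 'e', 'b']


Output: [0, 3, 1, 3, 3, 0, 2, 3, 3, 2, 0]


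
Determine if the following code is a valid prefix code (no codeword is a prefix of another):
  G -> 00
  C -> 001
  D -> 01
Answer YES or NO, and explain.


Checking each pair (does one codeword prefix another?):
  G='00' vs C='001': prefix -- VIOLATION

NO -- this is NOT a valid prefix code. G (00) is a prefix of C (001).


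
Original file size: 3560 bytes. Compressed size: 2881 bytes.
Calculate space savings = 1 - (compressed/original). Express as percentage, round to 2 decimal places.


ratio = compressed/original = 2881/3560 = 0.80927
savings = 1 - ratio = 1 - 0.80927 = 0.19073
as a percentage: 0.19073 * 100 = 19.07%

Space savings = 1 - 2881/3560 = 19.07%


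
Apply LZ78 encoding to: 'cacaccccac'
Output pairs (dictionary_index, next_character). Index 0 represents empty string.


LZ78 encoding steps:
Dictionary: {0: ''}
Step 1: w='' (idx 0), next='c' -> output (0, 'c'), add 'c' as idx 1
Step 2: w='' (idx 0), next='a' -> output (0, 'a'), add 'a' as idx 2
Step 3: w='c' (idx 1), next='a' -> output (1, 'a'), add 'ca' as idx 3
Step 4: w='c' (idx 1), next='c' -> output (1, 'c'), add 'cc' as idx 4
Step 5: w='cc' (idx 4), next='a' -> output (4, 'a'), add 'cca' as idx 5
Step 6: w='c' (idx 1), end of input -> output (1, '')


Encoded: [(0, 'c'), (0, 'a'), (1, 'a'), (1, 'c'), (4, 'a'), (1, '')]


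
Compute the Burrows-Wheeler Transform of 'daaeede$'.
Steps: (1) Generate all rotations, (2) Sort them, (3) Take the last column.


Rotations (sorted):
  0: $daaeede -> last char: e
  1: aaeede$d -> last char: d
  2: aeede$da -> last char: a
  3: daaeede$ -> last char: $
  4: de$daaee -> last char: e
  5: e$daaeed -> last char: d
  6: ede$daae -> last char: e
  7: eede$daa -> last char: a


BWT = eda$edea


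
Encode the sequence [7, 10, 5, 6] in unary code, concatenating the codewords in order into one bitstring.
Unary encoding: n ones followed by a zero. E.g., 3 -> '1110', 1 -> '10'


Encode each number as n ones followed by a terminating 0:
  7 -> 11111110 (8 bits)
  10 -> 11111111110 (11 bits)
  5 -> 111110 (6 bits)
  6 -> 1111110 (7 bits)
Total length = 8 + 11 + 6 + 7 = 32 bits.

Unary([7, 10, 5, 6]) = 11111110111111111101111101111110 (32 bits)


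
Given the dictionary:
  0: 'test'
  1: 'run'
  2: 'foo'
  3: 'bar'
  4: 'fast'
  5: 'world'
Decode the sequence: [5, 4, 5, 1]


Look up each index in the dictionary:
  5 -> 'world'
  4 -> 'fast'
  5 -> 'world'
  1 -> 'run'

Decoded: "world fast world run"


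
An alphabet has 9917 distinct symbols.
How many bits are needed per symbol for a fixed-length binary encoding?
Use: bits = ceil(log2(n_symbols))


log2(9917) = 13.2757
Bracket: 2^13 = 8192 < 9917 <= 2^14 = 16384
So ceil(log2(9917)) = 14

bits = ceil(log2(9917)) = ceil(13.2757) = 14 bits


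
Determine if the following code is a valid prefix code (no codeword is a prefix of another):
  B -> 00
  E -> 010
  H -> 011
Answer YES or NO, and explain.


Checking each pair (does one codeword prefix another?):
  B='00' vs E='010': no prefix
  B='00' vs H='011': no prefix
  E='010' vs B='00': no prefix
  E='010' vs H='011': no prefix
  H='011' vs B='00': no prefix
  H='011' vs E='010': no prefix
No violation found over all pairs.

YES -- this is a valid prefix code. No codeword is a prefix of any other codeword.


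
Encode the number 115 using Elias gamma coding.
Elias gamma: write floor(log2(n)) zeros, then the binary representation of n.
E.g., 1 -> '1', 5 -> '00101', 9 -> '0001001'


num_bits = floor(log2(115)) + 1 = 7
leading_zeros = num_bits - 1 = 6
binary(115) = 1110011

Elias gamma(115) = '000000' + '1110011' = 0000001110011 (13 bits)


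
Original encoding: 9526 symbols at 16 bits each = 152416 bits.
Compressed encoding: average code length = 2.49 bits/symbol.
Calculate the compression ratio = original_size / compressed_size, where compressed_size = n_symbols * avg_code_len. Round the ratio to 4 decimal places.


original_size = n_symbols * orig_bits = 9526 * 16 = 152416 bits
compressed_size = n_symbols * avg_code_len = 9526 * 2.49 = 23719.74 bits
ratio = original_size / compressed_size = 152416 / 23719.74 = 6.4257

Compression ratio = 6.4257


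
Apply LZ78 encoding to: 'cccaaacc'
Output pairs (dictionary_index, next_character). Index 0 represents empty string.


LZ78 encoding steps:
Dictionary: {0: ''}
Step 1: w='' (idx 0), next='c' -> output (0, 'c'), add 'c' as idx 1
Step 2: w='c' (idx 1), next='c' -> output (1, 'c'), add 'cc' as idx 2
Step 3: w='' (idx 0), next='a' -> output (0, 'a'), add 'a' as idx 3
Step 4: w='a' (idx 3), next='a' -> output (3, 'a'), add 'aa' as idx 4
Step 5: w='cc' (idx 2), end of input -> output (2, '')


Encoded: [(0, 'c'), (1, 'c'), (0, 'a'), (3, 'a'), (2, '')]


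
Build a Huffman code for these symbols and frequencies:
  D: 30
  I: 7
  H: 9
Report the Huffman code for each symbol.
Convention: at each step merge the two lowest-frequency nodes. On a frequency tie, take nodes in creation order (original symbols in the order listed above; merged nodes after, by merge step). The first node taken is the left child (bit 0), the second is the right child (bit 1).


Huffman tree construction:
Step 1: Merge I(7) + H(9) = 16
Step 2: Merge (I+H)(16) + D(30) = 46
Read each symbol's code off the tree from the root (left child = 0, right child = 1).

Codes:
  D: 1 (length 1)
  I: 00 (length 2)
  H: 01 (length 2)
Average code length: 62/46 = 1.3478 bits/symbol


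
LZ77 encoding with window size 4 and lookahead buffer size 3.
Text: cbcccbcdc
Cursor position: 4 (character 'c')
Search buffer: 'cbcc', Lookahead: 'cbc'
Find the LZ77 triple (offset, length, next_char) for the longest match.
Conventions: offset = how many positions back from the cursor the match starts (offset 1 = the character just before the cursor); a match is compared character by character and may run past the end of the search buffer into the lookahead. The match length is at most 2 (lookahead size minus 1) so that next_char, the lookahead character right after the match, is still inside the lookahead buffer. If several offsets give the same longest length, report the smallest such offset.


Try each offset into the search buffer:
  offset=1 (pos 3, char 'c'): match length 1
  offset=2 (pos 2, char 'c'): match length 1
  offset=3 (pos 1, char 'b'): match length 0
  offset=4 (pos 0, char 'c'): match length 2
Longest match has length 2 at offset 4.
next_char = character at position 4 + 2 = 6 -> 'c'

Best match: offset=4, length=2 (matching 'cb' starting at position 0)
LZ77 triple: (4, 2, 'c')


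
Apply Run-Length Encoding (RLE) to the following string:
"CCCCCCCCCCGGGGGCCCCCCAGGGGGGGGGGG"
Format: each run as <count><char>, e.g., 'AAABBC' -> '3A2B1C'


Scanning runs left to right:
  i=0: run of 'C' x 10 -> '10C'
  i=10: run of 'G' x 5 -> '5G'
  i=15: run of 'C' x 6 -> '6C'
  i=21: run of 'A' x 1 -> '1A'
  i=22: run of 'G' x 11 -> '11G'

RLE = 10C5G6C1A11G


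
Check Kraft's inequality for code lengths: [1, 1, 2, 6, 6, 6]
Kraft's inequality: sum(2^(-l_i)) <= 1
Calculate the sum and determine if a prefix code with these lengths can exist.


Sum = 2^(-1) + 2^(-1) + 2^(-2) + 2^(-6) + 2^(-6) + 2^(-6)
    = 0.5 + 0.5 + 0.25 + 0.015625 + 0.015625 + 0.015625
    = 83/64 = 1.296875
Since 1.296875 > 1, Kraft's inequality is NOT satisfied.
A prefix code with these lengths CANNOT exist.

Kraft sum = 1.296875. Not satisfied.


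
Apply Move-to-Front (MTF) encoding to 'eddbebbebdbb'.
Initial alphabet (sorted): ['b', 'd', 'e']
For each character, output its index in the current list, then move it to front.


MTF encoding:
'e': index 2 in ['b', 'd', 'e'] -> ['e', 'b', 'd']
'd': index 2 in ['e', 'b', 'd'] -> ['d', 'e', 'b']
'd': index 0 in ['d', 'e', 'b'] -> ['d', 'e', 'b']
'b': index 2 in ['d', 'e', 'b'] -> ['b', 'd', 'e']
'e': index 2 in ['b', 'd', 'e'] -> ['e', 'b', 'd']
'b': index 1 in ['e', 'b', 'd'] -> ['b', 'e', 'd']
'b': index 0 in ['b', 'e', 'd'] -> ['b', 'e', 'd']
'e': index 1 in ['b', 'e', 'd'] -> ['e', 'b', 'd']
'b': index 1 in ['e', 'b', 'd'] -> ['b', 'e', 'd']
'd': index 2 in ['b', 'e', 'd'] -> ['d', 'b', 'e']
'b': index 1 in ['d', 'b', 'e'] -> ['b', 'd', 'e']
'b': index 0 in ['b', 'd', 'e'] -> ['b', 'd', 'e']


Output: [2, 2, 0, 2, 2, 1, 0, 1, 1, 2, 1, 0]


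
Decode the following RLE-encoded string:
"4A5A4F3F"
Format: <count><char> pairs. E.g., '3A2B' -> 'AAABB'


Expanding each <count><char> pair:
  4A -> 'AAAA'
  5A -> 'AAAAA'
  4F -> 'FFFF'
  3F -> 'FFF'

Decoded = AAAAAAAAAFFFFFFF


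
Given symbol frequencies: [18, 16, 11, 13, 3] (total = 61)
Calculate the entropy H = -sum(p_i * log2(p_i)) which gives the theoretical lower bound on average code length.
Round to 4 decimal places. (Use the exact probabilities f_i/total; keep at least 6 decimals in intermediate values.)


Per-symbol terms -p_i * log2(p_i) with p_i = f_i/61:
  p = 18/61 = 0.295082: log2(p) = -1.760812, -p*log2(p) = 0.519584
  p = 16/61 = 0.262295: log2(p) = -1.930737, -p*log2(p) = 0.506423
  p = 11/61 = 0.180328: log2(p) = -2.471306, -p*log2(p) = 0.445645
  p = 13/61 = 0.213115: log2(p) = -2.230298, -p*log2(p) = 0.475309
  p = 3/61 = 0.049180: log2(p) = -4.345775, -p*log2(p) = 0.213727
H = 0.519584 + 0.506423 + 0.445645 + 0.475309 + 0.213727 = 2.160688

H = 2.1607 bits/symbol


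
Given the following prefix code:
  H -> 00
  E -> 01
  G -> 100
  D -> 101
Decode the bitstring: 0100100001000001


Decoding step by step:
Bits 01 -> E
Bits 00 -> H
Bits 100 -> G
Bits 00 -> H
Bits 100 -> G
Bits 00 -> H
Bits 01 -> E


Decoded message: EHGHGHE


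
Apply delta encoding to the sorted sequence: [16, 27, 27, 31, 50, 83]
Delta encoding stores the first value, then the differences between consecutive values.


First value: 16
Deltas:
  27 - 16 = 11
  27 - 27 = 0
  31 - 27 = 4
  50 - 31 = 19
  83 - 50 = 33


Delta encoded: [16, 11, 0, 4, 19, 33]


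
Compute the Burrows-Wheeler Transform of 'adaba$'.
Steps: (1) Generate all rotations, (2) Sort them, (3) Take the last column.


Rotations (sorted):
  0: $adaba -> last char: a
  1: a$adab -> last char: b
  2: aba$ad -> last char: d
  3: adaba$ -> last char: $
  4: ba$ada -> last char: a
  5: daba$a -> last char: a


BWT = abd$aa


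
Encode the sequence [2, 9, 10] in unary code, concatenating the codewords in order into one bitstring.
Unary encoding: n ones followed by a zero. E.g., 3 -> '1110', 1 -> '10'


Encode each number as n ones followed by a terminating 0:
  2 -> 110 (3 bits)
  9 -> 1111111110 (10 bits)
  10 -> 11111111110 (11 bits)
Total length = 3 + 10 + 11 = 24 bits.

Unary([2, 9, 10]) = 110111111111011111111110 (24 bits)


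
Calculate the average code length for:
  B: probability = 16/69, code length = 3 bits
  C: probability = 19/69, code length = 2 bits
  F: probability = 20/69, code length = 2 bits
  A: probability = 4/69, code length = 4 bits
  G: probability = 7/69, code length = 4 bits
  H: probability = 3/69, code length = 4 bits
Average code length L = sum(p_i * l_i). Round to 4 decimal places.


Weighted contributions p_i * l_i:
  B: (16/69) * 3 = 48/69
  C: (19/69) * 2 = 38/69
  F: (20/69) * 2 = 40/69
  A: (4/69) * 4 = 16/69
  G: (7/69) * 4 = 28/69
  H: (3/69) * 4 = 12/69
Sum = (48 + 38 + 40 + 16 + 28 + 12)/69 = 182/69

L = 182/69 = 2.6377 bits/symbol


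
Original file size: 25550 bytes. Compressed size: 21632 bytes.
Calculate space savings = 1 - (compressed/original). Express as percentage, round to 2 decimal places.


ratio = compressed/original = 21632/25550 = 0.846654
savings = 1 - ratio = 1 - 0.846654 = 0.153346
as a percentage: 0.153346 * 100 = 15.33%

Space savings = 1 - 21632/25550 = 15.33%


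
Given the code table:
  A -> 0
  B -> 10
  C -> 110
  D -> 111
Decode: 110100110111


Decoding:
110 -> C
10 -> B
0 -> A
110 -> C
111 -> D


Result: CBACD


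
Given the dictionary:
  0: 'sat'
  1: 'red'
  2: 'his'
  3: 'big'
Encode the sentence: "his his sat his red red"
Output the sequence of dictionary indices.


Look up each word in the dictionary:
  'his' -> 2
  'his' -> 2
  'sat' -> 0
  'his' -> 2
  'red' -> 1
  'red' -> 1

Encoded: [2, 2, 0, 2, 1, 1]


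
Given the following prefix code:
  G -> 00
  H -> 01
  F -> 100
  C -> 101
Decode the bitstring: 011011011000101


Decoding step by step:
Bits 01 -> H
Bits 101 -> C
Bits 101 -> C
Bits 100 -> F
Bits 01 -> H
Bits 01 -> H


Decoded message: HCCFHH


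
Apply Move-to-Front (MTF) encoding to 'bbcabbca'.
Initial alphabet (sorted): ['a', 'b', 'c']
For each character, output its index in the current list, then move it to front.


MTF encoding:
'b': index 1 in ['a', 'b', 'c'] -> ['b', 'a', 'c']
'b': index 0 in ['b', 'a', 'c'] -> ['b', 'a', 'c']
'c': index 2 in ['b', 'a', 'c'] -> ['c', 'b', 'a']
'a': index 2 in ['c', 'b', 'a'] -> ['a', 'c', 'b']
'b': index 2 in ['a', 'c', 'b'] -> ['b', 'a', 'c']
'b': index 0 in ['b', 'a', 'c'] -> ['b', 'a', 'c']
'c': index 2 in ['b', 'a', 'c'] -> ['c', 'b', 'a']
'a': index 2 in ['c', 'b', 'a'] -> ['a', 'c', 'b']


Output: [1, 0, 2, 2, 2, 0, 2, 2]


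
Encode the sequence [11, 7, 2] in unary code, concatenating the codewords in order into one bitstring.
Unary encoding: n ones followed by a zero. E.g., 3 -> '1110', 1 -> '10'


Encode each number as n ones followed by a terminating 0:
  11 -> 111111111110 (12 bits)
  7 -> 11111110 (8 bits)
  2 -> 110 (3 bits)
Total length = 12 + 8 + 3 = 23 bits.

Unary([11, 7, 2]) = 11111111111011111110110 (23 bits)
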